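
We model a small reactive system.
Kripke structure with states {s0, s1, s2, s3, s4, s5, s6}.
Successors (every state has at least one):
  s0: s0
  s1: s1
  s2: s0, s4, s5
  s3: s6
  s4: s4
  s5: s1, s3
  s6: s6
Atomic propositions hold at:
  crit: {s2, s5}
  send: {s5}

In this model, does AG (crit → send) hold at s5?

Yes

Sat(crit → send) = {s0, s1, s3, s4, s5, s6}
AG (crit → send): greatest fixpoint, start Z0 = {s0, s1, s3, s4, s5, s6}, keep only states in Sat with every successor in Z. Already a fixed point.
Sat(AG (crit → send)) = {s0, s1, s3, s4, s5, s6}
s5 ∈ Sat(AG (crit → send)) = {s0, s1, s3, s4, s5, s6}, so the formula holds at s5.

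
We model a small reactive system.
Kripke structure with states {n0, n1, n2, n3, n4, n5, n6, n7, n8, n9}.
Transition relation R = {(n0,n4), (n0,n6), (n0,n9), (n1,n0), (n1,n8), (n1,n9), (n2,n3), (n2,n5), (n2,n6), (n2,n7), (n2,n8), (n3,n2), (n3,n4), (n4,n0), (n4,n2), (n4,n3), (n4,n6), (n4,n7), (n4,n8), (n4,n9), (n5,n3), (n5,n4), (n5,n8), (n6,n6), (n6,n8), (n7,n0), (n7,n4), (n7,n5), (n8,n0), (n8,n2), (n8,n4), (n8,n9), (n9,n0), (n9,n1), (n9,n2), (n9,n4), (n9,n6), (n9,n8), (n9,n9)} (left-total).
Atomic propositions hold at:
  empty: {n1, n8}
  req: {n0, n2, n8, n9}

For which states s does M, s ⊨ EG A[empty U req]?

{n0, n1, n2, n8, n9}

A[empty U req]: least fixpoint, start Z0 = Sat(req) = {n0, n2, n8, n9}, add states in Sat(empty) with every successor in Z. Z1 = {n0, n1, n2, n8, n9}; fixed.
Sat(A[empty U req]) = {n0, n1, n2, n8, n9}
EG A[empty U req]: greatest fixpoint, start Z0 = {n0, n1, n2, n8, n9}, keep only states in Sat with some successor in Z. Already a fixed point.
Sat(EG A[empty U req]) = {n0, n1, n2, n8, n9}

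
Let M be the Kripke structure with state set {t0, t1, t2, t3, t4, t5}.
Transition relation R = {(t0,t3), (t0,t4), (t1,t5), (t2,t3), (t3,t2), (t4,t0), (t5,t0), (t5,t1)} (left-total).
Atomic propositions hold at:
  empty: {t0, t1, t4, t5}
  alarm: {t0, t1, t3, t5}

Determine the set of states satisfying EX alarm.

Sat(EX alarm) = {s : some successor in {t0, t1, t3, t5}} = {t0, t1, t2, t4, t5}

{t0, t1, t2, t4, t5}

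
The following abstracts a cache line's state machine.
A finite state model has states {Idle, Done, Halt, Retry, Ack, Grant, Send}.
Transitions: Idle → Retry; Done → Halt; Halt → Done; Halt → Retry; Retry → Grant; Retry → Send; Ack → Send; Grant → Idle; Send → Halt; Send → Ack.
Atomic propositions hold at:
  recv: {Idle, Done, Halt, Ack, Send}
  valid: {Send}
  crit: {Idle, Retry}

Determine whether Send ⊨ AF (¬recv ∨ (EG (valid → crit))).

No

Sat(¬recv) = {Retry, Grant}
Sat(valid → crit) = {Idle, Done, Halt, Retry, Ack, Grant}
EG (valid → crit): greatest fixpoint, start Z0 = {Idle, Done, Halt, Retry, Ack, Grant}, keep only states in Sat with some successor in Z. Z1 = {Idle, Done, Halt, Retry, Grant}; fixed.
Sat(EG (valid → crit)) = {Idle, Done, Halt, Retry, Grant}
Sat(¬recv ∨ (EG (valid → crit))) = {Idle, Done, Halt, Retry, Grant}
AF (¬recv ∨ (EG (valid → crit))): least fixpoint, start Z0 = {Idle, Done, Halt, Retry, Grant}, add states with every successor in Z. Already a fixed point.
Sat(AF (¬recv ∨ (EG (valid → crit)))) = {Idle, Done, Halt, Retry, Grant}
Send ∉ Sat(AF (¬recv ∨ (EG (valid → crit)))) = {Idle, Done, Halt, Retry, Grant}, so the formula does not hold at Send.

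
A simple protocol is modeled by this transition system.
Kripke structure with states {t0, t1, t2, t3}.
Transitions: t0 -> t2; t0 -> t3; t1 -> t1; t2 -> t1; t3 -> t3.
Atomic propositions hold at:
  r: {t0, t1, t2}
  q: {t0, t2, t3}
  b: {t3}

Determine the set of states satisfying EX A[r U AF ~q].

{t0, t1, t2}

Sat(~q) = {t1}
AF ~q: least fixpoint, start Z0 = {t1}, add states with every successor in Z. Z1 = {t1, t2}; fixed.
Sat(AF ~q) = {t1, t2}
A[r U AF ~q]: least fixpoint, start Z0 = Sat(AF ~q) = {t1, t2}, add states in Sat(r) with every successor in Z. Already a fixed point.
Sat(A[r U AF ~q]) = {t1, t2}
Sat(EX A[r U AF ~q]) = {s : some successor in {t1, t2}} = {t0, t1, t2}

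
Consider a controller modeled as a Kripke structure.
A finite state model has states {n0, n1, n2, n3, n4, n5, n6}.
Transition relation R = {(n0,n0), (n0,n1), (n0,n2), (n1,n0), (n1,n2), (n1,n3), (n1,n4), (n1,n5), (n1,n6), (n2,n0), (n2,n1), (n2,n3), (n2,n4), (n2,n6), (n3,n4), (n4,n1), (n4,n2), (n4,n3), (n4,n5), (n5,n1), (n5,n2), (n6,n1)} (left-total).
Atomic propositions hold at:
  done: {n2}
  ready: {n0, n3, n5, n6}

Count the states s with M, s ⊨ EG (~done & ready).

Sat(~done) = {n0, n1, n3, n4, n5, n6}
Sat(~done & ready) = {n0, n3, n5, n6}
EG (~done & ready): greatest fixpoint, start Z0 = {n0, n3, n5, n6}, keep only states in Sat with some successor in Z. Z1 = {n0}; fixed.
Sat(EG (~done & ready)) = {n0}
|Sat(EG (~done & ready))| = |{n0}| = 1.

1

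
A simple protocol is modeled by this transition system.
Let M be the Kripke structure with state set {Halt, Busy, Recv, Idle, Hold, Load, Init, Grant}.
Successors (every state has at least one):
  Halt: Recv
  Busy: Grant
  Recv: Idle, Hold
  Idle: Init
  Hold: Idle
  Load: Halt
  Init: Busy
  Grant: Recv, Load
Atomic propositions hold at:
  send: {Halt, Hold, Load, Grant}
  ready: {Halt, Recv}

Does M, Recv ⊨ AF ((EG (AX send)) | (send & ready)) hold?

Sat(AX send) = {s : every successor in {Halt, Hold, Load, Grant}} = {Busy, Load}
EG (AX send): greatest fixpoint, start Z0 = {Busy, Load}, keep only states in Sat with some successor in Z. Z1 = ∅; fixed.
Sat(EG (AX send)) = ∅
Sat(send & ready) = {Halt}
Sat((EG (AX send)) | (send & ready)) = {Halt}
AF ((EG (AX send)) | (send & ready)): least fixpoint, start Z0 = {Halt}, add states with every successor in Z. Z1 = {Halt, Load}; fixed.
Sat(AF ((EG (AX send)) | (send & ready))) = {Halt, Load}
Recv ∉ Sat(AF ((EG (AX send)) | (send & ready))) = {Halt, Load}, so the formula does not hold at Recv.

No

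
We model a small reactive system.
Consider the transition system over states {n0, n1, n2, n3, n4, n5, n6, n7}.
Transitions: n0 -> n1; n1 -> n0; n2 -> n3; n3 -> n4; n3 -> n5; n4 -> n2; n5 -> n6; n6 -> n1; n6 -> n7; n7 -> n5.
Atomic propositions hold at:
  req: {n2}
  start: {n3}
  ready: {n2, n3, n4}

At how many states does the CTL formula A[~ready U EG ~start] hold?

5

Sat(~ready) = {n0, n1, n5, n6, n7}
Sat(~start) = {n0, n1, n2, n4, n5, n6, n7}
EG ~start: greatest fixpoint, start Z0 = {n0, n1, n2, n4, n5, n6, n7}, keep only states in Sat with some successor in Z. Z1 = {n0, n1, n4, n5, n6, n7}; Z2 = {n0, n1, n5, n6, n7}; fixed.
Sat(EG ~start) = {n0, n1, n5, n6, n7}
A[~ready U EG ~start]: least fixpoint, start Z0 = Sat(EG ~start) = {n0, n1, n5, n6, n7}, add states in Sat(~ready) with every successor in Z. Already a fixed point.
Sat(A[~ready U EG ~start]) = {n0, n1, n5, n6, n7}
|Sat(A[~ready U EG ~start])| = |{n0, n1, n5, n6, n7}| = 5.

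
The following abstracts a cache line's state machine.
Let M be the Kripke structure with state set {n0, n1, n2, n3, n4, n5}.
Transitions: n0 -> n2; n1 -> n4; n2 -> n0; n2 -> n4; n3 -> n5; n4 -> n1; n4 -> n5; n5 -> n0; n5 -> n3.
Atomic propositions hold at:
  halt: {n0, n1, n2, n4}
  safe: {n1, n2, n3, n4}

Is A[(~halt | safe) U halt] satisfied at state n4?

Sat(~halt) = {n3, n5}
Sat(~halt | safe) = {n1, n2, n3, n4, n5}
A[(~halt | safe) U halt]: least fixpoint, start Z0 = Sat(halt) = {n0, n1, n2, n4}, add states in Sat(~halt | safe) with every successor in Z. Already a fixed point.
Sat(A[(~halt | safe) U halt]) = {n0, n1, n2, n4}
n4 ∈ Sat(A[(~halt | safe) U halt]) = {n0, n1, n2, n4}, so the formula holds at n4.

Yes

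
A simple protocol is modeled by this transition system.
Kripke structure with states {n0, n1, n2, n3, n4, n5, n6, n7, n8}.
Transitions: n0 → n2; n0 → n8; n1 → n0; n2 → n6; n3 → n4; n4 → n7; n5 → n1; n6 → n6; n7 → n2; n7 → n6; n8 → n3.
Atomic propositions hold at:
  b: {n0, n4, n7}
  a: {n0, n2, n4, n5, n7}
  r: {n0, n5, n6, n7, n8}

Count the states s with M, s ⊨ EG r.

2

EG r: greatest fixpoint, start Z0 = {n0, n5, n6, n7, n8}, keep only states in Sat with some successor in Z. Z1 = {n0, n6, n7}; Z2 = {n6, n7}; fixed.
Sat(EG r) = {n6, n7}
|Sat(EG r)| = |{n6, n7}| = 2.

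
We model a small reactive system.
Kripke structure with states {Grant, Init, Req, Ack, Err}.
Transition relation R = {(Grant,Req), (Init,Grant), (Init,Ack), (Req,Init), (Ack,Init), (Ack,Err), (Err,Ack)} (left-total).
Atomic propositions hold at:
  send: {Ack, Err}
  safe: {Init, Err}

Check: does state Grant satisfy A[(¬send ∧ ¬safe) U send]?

Sat(¬send) = {Grant, Init, Req}
Sat(¬safe) = {Grant, Req, Ack}
Sat(¬send ∧ ¬safe) = {Grant, Req}
A[(¬send ∧ ¬safe) U send]: least fixpoint, start Z0 = Sat(send) = {Ack, Err}, add states in Sat(¬send ∧ ¬safe) with every successor in Z. Already a fixed point.
Sat(A[(¬send ∧ ¬safe) U send]) = {Ack, Err}
Grant ∉ Sat(A[(¬send ∧ ¬safe) U send]) = {Ack, Err}, so the formula does not hold at Grant.

No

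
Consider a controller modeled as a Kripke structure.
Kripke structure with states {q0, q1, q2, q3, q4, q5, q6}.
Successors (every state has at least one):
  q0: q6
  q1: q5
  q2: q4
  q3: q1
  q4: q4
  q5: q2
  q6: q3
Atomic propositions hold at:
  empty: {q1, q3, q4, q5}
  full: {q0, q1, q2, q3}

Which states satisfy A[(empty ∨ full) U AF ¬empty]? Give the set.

Sat(empty ∨ full) = {q0, q1, q2, q3, q4, q5}
Sat(¬empty) = {q0, q2, q6}
AF ¬empty: least fixpoint, start Z0 = {q0, q2, q6}, add states with every successor in Z. Z1 = {q0, q2, q5, q6}; Z2 = {q0, q1, q2, q5, q6}; Z3 = {q0, q1, q2, q3, q5, q6}; fixed.
Sat(AF ¬empty) = {q0, q1, q2, q3, q5, q6}
A[(empty ∨ full) U AF ¬empty]: least fixpoint, start Z0 = Sat(AF ¬empty) = {q0, q1, q2, q3, q5, q6}, add states in Sat(empty ∨ full) with every successor in Z. Already a fixed point.
Sat(A[(empty ∨ full) U AF ¬empty]) = {q0, q1, q2, q3, q5, q6}

{q0, q1, q2, q3, q5, q6}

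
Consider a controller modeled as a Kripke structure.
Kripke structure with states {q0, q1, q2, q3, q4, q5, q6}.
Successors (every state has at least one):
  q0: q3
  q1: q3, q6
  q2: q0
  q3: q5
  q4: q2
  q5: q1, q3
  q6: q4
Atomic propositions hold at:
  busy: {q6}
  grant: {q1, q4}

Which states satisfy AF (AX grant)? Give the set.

Sat(AX grant) = {s : every successor in {q1, q4}} = {q6}
AF (AX grant): least fixpoint, start Z0 = {q6}, add states with every successor in Z. Already a fixed point.
Sat(AF (AX grant)) = {q6}

{q6}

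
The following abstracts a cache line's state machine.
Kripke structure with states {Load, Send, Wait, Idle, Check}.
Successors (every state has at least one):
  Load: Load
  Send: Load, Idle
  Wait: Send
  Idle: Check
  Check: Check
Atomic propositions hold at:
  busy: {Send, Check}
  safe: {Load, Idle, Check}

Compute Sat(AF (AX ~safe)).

{Wait}

Sat(~safe) = {Send, Wait}
Sat(AX ~safe) = {s : every successor in {Send, Wait}} = {Wait}
AF (AX ~safe): least fixpoint, start Z0 = {Wait}, add states with every successor in Z. Already a fixed point.
Sat(AF (AX ~safe)) = {Wait}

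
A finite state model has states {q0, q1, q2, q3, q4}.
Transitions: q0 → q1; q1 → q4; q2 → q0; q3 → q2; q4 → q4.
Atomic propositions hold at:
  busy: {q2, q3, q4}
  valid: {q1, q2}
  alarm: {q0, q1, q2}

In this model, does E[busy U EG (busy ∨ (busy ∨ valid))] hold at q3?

Sat(busy ∨ valid) = {q1, q2, q3, q4}
Sat(busy ∨ (busy ∨ valid)) = {q1, q2, q3, q4}
EG (busy ∨ (busy ∨ valid)): greatest fixpoint, start Z0 = {q1, q2, q3, q4}, keep only states in Sat with some successor in Z. Z1 = {q1, q3, q4}; Z2 = {q1, q4}; fixed.
Sat(EG (busy ∨ (busy ∨ valid))) = {q1, q4}
E[busy U EG (busy ∨ (busy ∨ valid))]: least fixpoint, start Z0 = Sat(EG (busy ∨ (busy ∨ valid))) = {q1, q4}, add states in Sat(busy) with some successor in Z. Already a fixed point.
Sat(E[busy U EG (busy ∨ (busy ∨ valid))]) = {q1, q4}
q3 ∉ Sat(E[busy U EG (busy ∨ (busy ∨ valid))]) = {q1, q4}, so the formula does not hold at q3.

No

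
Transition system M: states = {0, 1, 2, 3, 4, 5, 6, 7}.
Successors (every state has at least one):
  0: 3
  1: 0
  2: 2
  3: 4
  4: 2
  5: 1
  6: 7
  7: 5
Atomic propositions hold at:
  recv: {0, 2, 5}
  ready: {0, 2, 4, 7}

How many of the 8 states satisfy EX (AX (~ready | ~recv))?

Sat(~ready) = {1, 3, 5, 6}
Sat(~recv) = {1, 3, 4, 6, 7}
Sat(~ready | ~recv) = {1, 3, 4, 5, 6, 7}
Sat(AX (~ready | ~recv)) = {s : every successor in {1, 3, 4, 5, 6, 7}} = {0, 3, 5, 6, 7}
Sat(EX (AX (~ready | ~recv))) = {s : some successor in {0, 3, 5, 6, 7}} = {0, 1, 6, 7}
|Sat(EX (AX (~ready | ~recv)))| = |{0, 1, 6, 7}| = 4.

4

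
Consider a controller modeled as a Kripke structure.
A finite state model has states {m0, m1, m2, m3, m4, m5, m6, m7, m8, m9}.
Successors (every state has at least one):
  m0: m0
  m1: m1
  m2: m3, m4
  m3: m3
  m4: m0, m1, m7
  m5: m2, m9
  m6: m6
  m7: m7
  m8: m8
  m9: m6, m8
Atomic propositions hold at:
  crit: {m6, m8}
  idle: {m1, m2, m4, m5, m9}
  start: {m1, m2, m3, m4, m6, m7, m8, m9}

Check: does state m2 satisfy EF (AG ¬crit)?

Sat(¬crit) = {m0, m1, m2, m3, m4, m5, m7, m9}
AG ¬crit: greatest fixpoint, start Z0 = {m0, m1, m2, m3, m4, m5, m7, m9}, keep only states in Sat with every successor in Z. Z1 = {m0, m1, m2, m3, m4, m5, m7}; Z2 = {m0, m1, m2, m3, m4, m7}; fixed.
Sat(AG ¬crit) = {m0, m1, m2, m3, m4, m7}
EF (AG ¬crit): least fixpoint, start Z0 = {m0, m1, m2, m3, m4, m7}, add states with some successor in Z. Z1 = {m0, m1, m2, m3, m4, m5, m7}; fixed.
Sat(EF (AG ¬crit)) = {m0, m1, m2, m3, m4, m5, m7}
m2 ∈ Sat(EF (AG ¬crit)) = {m0, m1, m2, m3, m4, m5, m7}, so the formula holds at m2.

Yes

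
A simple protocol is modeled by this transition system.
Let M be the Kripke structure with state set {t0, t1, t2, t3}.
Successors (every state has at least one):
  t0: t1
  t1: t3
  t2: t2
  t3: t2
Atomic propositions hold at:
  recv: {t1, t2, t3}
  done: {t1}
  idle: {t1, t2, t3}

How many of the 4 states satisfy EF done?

EF done: least fixpoint, start Z0 = {t1}, add states with some successor in Z. Z1 = {t0, t1}; fixed.
Sat(EF done) = {t0, t1}
|Sat(EF done)| = |{t0, t1}| = 2.

2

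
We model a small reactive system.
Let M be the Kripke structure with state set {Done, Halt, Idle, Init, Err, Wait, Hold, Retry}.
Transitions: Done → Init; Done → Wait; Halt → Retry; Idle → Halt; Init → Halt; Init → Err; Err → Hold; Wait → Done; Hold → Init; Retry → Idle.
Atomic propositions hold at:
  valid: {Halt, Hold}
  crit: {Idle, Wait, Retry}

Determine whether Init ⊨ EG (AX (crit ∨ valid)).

No

Sat(crit ∨ valid) = {Halt, Idle, Wait, Hold, Retry}
Sat(AX (crit ∨ valid)) = {s : every successor in {Halt, Idle, Wait, Hold, Retry}} = {Halt, Idle, Err, Retry}
EG (AX (crit ∨ valid)): greatest fixpoint, start Z0 = {Halt, Idle, Err, Retry}, keep only states in Sat with some successor in Z. Z1 = {Halt, Idle, Retry}; fixed.
Sat(EG (AX (crit ∨ valid))) = {Halt, Idle, Retry}
Init ∉ Sat(EG (AX (crit ∨ valid))) = {Halt, Idle, Retry}, so the formula does not hold at Init.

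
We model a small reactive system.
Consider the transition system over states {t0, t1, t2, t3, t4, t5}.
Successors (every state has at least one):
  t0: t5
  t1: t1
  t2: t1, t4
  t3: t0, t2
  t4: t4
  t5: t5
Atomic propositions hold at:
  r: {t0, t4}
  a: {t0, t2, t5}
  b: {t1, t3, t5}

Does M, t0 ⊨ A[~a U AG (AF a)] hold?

Sat(~a) = {t1, t3, t4}
AF a: least fixpoint, start Z0 = {t0, t2, t5}, add states with every successor in Z. Z1 = {t0, t2, t3, t5}; fixed.
Sat(AF a) = {t0, t2, t3, t5}
AG (AF a): greatest fixpoint, start Z0 = {t0, t2, t3, t5}, keep only states in Sat with every successor in Z. Z1 = {t0, t3, t5}; Z2 = {t0, t5}; fixed.
Sat(AG (AF a)) = {t0, t5}
A[~a U AG (AF a)]: least fixpoint, start Z0 = Sat(AG (AF a)) = {t0, t5}, add states in Sat(~a) with every successor in Z. Already a fixed point.
Sat(A[~a U AG (AF a)]) = {t0, t5}
t0 ∈ Sat(A[~a U AG (AF a)]) = {t0, t5}, so the formula holds at t0.

Yes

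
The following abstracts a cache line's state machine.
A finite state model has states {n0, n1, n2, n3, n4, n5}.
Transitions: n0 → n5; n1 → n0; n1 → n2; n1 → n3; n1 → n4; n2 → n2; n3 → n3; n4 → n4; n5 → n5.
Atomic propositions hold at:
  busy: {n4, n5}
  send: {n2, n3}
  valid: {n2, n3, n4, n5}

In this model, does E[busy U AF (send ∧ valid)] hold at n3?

Yes

Sat(send ∧ valid) = {n2, n3}
AF (send ∧ valid): least fixpoint, start Z0 = {n2, n3}, add states with every successor in Z. Already a fixed point.
Sat(AF (send ∧ valid)) = {n2, n3}
E[busy U AF (send ∧ valid)]: least fixpoint, start Z0 = Sat(AF (send ∧ valid)) = {n2, n3}, add states in Sat(busy) with some successor in Z. Already a fixed point.
Sat(E[busy U AF (send ∧ valid)]) = {n2, n3}
n3 ∈ Sat(E[busy U AF (send ∧ valid)]) = {n2, n3}, so the formula holds at n3.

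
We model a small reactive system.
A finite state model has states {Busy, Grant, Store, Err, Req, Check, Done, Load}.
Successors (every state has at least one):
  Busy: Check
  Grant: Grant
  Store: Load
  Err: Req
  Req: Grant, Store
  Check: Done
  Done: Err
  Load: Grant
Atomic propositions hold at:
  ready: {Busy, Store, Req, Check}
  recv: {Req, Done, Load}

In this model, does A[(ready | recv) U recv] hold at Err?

No

Sat(ready | recv) = {Busy, Store, Req, Check, Done, Load}
A[(ready | recv) U recv]: least fixpoint, start Z0 = Sat(recv) = {Req, Done, Load}, add states in Sat(ready | recv) with every successor in Z. Z1 = {Store, Req, Check, Done, Load}; Z2 = {Busy, Store, Req, Check, Done, Load}; fixed.
Sat(A[(ready | recv) U recv]) = {Busy, Store, Req, Check, Done, Load}
Err ∉ Sat(A[(ready | recv) U recv]) = {Busy, Store, Req, Check, Done, Load}, so the formula does not hold at Err.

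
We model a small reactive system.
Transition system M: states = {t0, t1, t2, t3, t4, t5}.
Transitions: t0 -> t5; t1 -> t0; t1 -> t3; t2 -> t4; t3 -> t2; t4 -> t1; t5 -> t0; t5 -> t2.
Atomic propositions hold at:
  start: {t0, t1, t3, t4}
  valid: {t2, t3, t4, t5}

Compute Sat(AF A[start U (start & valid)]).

Sat(start & valid) = {t3, t4}
A[start U (start & valid)]: least fixpoint, start Z0 = Sat((start & valid)) = {t3, t4}, add states in Sat(start) with every successor in Z. Already a fixed point.
Sat(A[start U (start & valid)]) = {t3, t4}
AF A[start U (start & valid)]: least fixpoint, start Z0 = {t3, t4}, add states with every successor in Z. Z1 = {t2, t3, t4}; fixed.
Sat(AF A[start U (start & valid)]) = {t2, t3, t4}

{t2, t3, t4}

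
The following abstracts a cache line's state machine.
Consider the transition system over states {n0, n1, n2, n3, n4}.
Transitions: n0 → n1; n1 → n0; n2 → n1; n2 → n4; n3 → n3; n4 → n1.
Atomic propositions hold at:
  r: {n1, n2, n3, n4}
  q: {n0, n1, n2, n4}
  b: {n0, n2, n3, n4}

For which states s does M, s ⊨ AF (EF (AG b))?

{n3}

AG b: greatest fixpoint, start Z0 = {n0, n2, n3, n4}, keep only states in Sat with every successor in Z. Z1 = {n3}; fixed.
Sat(AG b) = {n3}
EF (AG b): least fixpoint, start Z0 = {n3}, add states with some successor in Z. Already a fixed point.
Sat(EF (AG b)) = {n3}
AF (EF (AG b)): least fixpoint, start Z0 = {n3}, add states with every successor in Z. Already a fixed point.
Sat(AF (EF (AG b))) = {n3}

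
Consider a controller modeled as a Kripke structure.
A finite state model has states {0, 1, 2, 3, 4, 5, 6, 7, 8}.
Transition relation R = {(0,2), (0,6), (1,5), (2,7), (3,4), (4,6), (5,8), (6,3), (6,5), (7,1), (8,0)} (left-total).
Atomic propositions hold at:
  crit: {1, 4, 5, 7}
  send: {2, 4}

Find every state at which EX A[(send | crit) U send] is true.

{0, 3}

Sat(send | crit) = {1, 2, 4, 5, 7}
A[(send | crit) U send]: least fixpoint, start Z0 = Sat(send) = {2, 4}, add states in Sat(send | crit) with every successor in Z. Already a fixed point.
Sat(A[(send | crit) U send]) = {2, 4}
Sat(EX A[(send | crit) U send]) = {s : some successor in {2, 4}} = {0, 3}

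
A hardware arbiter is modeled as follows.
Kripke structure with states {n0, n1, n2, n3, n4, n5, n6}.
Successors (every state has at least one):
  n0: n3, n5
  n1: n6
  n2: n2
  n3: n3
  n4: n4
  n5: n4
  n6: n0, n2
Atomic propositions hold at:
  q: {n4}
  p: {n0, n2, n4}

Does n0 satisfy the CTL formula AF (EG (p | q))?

Sat(p | q) = {n0, n2, n4}
EG (p | q): greatest fixpoint, start Z0 = {n0, n2, n4}, keep only states in Sat with some successor in Z. Z1 = {n2, n4}; fixed.
Sat(EG (p | q)) = {n2, n4}
AF (EG (p | q)): least fixpoint, start Z0 = {n2, n4}, add states with every successor in Z. Z1 = {n2, n4, n5}; fixed.
Sat(AF (EG (p | q))) = {n2, n4, n5}
n0 ∉ Sat(AF (EG (p | q))) = {n2, n4, n5}, so the formula does not hold at n0.

No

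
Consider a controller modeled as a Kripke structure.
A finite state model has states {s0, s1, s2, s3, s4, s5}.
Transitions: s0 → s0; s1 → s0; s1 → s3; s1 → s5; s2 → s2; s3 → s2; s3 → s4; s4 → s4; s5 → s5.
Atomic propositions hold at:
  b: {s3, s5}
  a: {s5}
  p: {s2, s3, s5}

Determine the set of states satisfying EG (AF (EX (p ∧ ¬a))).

Sat(¬a) = {s0, s1, s2, s3, s4}
Sat(p ∧ ¬a) = {s2, s3}
Sat(EX (p ∧ ¬a)) = {s : some successor in {s2, s3}} = {s1, s2, s3}
AF (EX (p ∧ ¬a)): least fixpoint, start Z0 = {s1, s2, s3}, add states with every successor in Z. Already a fixed point.
Sat(AF (EX (p ∧ ¬a))) = {s1, s2, s3}
EG (AF (EX (p ∧ ¬a))): greatest fixpoint, start Z0 = {s1, s2, s3}, keep only states in Sat with some successor in Z. Already a fixed point.
Sat(EG (AF (EX (p ∧ ¬a)))) = {s1, s2, s3}

{s1, s2, s3}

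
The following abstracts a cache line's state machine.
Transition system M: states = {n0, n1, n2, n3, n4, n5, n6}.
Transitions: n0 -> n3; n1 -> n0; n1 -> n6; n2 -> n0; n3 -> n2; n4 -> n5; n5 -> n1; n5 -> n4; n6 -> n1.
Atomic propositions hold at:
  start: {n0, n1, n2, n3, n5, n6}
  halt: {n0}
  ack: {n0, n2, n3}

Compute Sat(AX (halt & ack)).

{n2}

Sat(halt & ack) = {n0}
Sat(AX (halt & ack)) = {s : every successor in {n0}} = {n2}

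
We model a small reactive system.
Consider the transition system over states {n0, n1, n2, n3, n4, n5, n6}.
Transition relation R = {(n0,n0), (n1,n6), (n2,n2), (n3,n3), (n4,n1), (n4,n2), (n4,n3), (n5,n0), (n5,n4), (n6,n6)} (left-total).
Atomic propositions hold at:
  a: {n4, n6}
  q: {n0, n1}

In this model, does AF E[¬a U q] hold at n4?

Sat(¬a) = {n0, n1, n2, n3, n5}
E[¬a U q]: least fixpoint, start Z0 = Sat(q) = {n0, n1}, add states in Sat(¬a) with some successor in Z. Z1 = {n0, n1, n5}; fixed.
Sat(E[¬a U q]) = {n0, n1, n5}
AF E[¬a U q]: least fixpoint, start Z0 = {n0, n1, n5}, add states with every successor in Z. Already a fixed point.
Sat(AF E[¬a U q]) = {n0, n1, n5}
n4 ∉ Sat(AF E[¬a U q]) = {n0, n1, n5}, so the formula does not hold at n4.

No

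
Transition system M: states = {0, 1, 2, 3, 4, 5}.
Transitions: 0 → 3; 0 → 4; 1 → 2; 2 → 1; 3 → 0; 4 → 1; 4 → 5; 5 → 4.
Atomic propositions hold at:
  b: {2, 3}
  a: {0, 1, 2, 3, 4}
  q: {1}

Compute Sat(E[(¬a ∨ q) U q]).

{1}

Sat(¬a) = {5}
Sat(¬a ∨ q) = {1, 5}
E[(¬a ∨ q) U q]: least fixpoint, start Z0 = Sat(q) = {1}, add states in Sat(¬a ∨ q) with some successor in Z. Already a fixed point.
Sat(E[(¬a ∨ q) U q]) = {1}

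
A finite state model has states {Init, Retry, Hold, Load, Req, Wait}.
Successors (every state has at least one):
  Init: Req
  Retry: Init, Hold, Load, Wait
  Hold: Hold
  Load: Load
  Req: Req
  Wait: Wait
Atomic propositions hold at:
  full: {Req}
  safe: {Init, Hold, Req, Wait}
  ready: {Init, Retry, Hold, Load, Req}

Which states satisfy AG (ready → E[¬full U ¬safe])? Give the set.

{Load, Wait}

Sat(¬full) = {Init, Retry, Hold, Load, Wait}
Sat(¬safe) = {Retry, Load}
E[¬full U ¬safe]: least fixpoint, start Z0 = Sat(¬safe) = {Retry, Load}, add states in Sat(¬full) with some successor in Z. Already a fixed point.
Sat(E[¬full U ¬safe]) = {Retry, Load}
Sat(ready → E[¬full U ¬safe]) = {Retry, Load, Wait}
AG (ready → E[¬full U ¬safe]): greatest fixpoint, start Z0 = {Retry, Load, Wait}, keep only states in Sat with every successor in Z. Z1 = {Load, Wait}; fixed.
Sat(AG (ready → E[¬full U ¬safe])) = {Load, Wait}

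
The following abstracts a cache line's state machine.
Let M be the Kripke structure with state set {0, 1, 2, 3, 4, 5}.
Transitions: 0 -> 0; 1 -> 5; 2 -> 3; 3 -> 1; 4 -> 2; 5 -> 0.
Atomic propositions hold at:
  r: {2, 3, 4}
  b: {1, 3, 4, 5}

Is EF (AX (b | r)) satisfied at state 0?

Sat(b | r) = {1, 2, 3, 4, 5}
Sat(AX (b | r)) = {s : every successor in {1, 2, 3, 4, 5}} = {1, 2, 3, 4}
EF (AX (b | r)): least fixpoint, start Z0 = {1, 2, 3, 4}, add states with some successor in Z. Already a fixed point.
Sat(EF (AX (b | r))) = {1, 2, 3, 4}
0 ∉ Sat(EF (AX (b | r))) = {1, 2, 3, 4}, so the formula does not hold at 0.

No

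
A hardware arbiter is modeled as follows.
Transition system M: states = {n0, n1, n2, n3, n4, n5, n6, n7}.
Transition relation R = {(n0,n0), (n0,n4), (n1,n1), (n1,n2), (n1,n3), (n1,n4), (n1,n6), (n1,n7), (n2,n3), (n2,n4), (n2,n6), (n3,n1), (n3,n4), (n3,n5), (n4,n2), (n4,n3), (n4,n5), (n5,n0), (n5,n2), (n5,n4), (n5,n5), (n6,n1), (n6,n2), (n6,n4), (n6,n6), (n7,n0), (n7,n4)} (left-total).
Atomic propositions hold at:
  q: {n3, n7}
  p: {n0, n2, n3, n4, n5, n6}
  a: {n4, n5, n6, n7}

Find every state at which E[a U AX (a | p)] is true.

Sat(a | p) = {n0, n2, n3, n4, n5, n6, n7}
Sat(AX (a | p)) = {s : every successor in {n0, n2, n3, n4, n5, n6, n7}} = {n0, n2, n4, n5, n7}
E[a U AX (a | p)]: least fixpoint, start Z0 = Sat(AX (a | p)) = {n0, n2, n4, n5, n7}, add states in Sat(a) with some successor in Z. Z1 = {n0, n2, n4, n5, n6, n7}; fixed.
Sat(E[a U AX (a | p)]) = {n0, n2, n4, n5, n6, n7}

{n0, n2, n4, n5, n6, n7}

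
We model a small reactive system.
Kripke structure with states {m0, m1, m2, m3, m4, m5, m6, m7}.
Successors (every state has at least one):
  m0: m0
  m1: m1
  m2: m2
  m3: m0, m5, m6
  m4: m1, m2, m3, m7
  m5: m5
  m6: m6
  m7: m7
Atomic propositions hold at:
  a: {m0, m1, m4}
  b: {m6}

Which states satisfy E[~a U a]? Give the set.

Sat(~a) = {m2, m3, m5, m6, m7}
E[~a U a]: least fixpoint, start Z0 = Sat(a) = {m0, m1, m4}, add states in Sat(~a) with some successor in Z. Z1 = {m0, m1, m3, m4}; fixed.
Sat(E[~a U a]) = {m0, m1, m3, m4}

{m0, m1, m3, m4}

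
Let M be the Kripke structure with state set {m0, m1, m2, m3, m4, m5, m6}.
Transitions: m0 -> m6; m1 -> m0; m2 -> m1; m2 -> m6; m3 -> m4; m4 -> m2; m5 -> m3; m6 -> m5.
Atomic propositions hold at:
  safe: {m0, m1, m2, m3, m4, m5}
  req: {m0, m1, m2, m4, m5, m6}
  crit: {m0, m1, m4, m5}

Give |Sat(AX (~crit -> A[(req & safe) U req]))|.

6

Sat(~crit) = {m2, m3, m6}
Sat(req & safe) = {m0, m1, m2, m4, m5}
A[(req & safe) U req]: least fixpoint, start Z0 = Sat(req) = {m0, m1, m2, m4, m5, m6}, add states in Sat(req & safe) with every successor in Z. Already a fixed point.
Sat(A[(req & safe) U req]) = {m0, m1, m2, m4, m5, m6}
Sat(~crit -> A[(req & safe) U req]) = {m0, m1, m2, m4, m5, m6}
Sat(AX (~crit -> A[(req & safe) U req])) = {s : every successor in {m0, m1, m2, m4, m5, m6}} = {m0, m1, m2, m3, m4, m6}
|Sat(AX (~crit -> A[(req & safe) U req]))| = |{m0, m1, m2, m3, m4, m6}| = 6.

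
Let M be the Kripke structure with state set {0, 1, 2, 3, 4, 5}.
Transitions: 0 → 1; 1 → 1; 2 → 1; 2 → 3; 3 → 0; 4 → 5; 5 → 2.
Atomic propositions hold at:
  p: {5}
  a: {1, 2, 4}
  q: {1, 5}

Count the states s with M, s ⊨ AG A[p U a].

A[p U a]: least fixpoint, start Z0 = Sat(a) = {1, 2, 4}, add states in Sat(p) with every successor in Z. Z1 = {1, 2, 4, 5}; fixed.
Sat(A[p U a]) = {1, 2, 4, 5}
AG A[p U a]: greatest fixpoint, start Z0 = {1, 2, 4, 5}, keep only states in Sat with every successor in Z. Z1 = {1, 4, 5}; Z2 = {1, 4}; Z3 = {1}; fixed.
Sat(AG A[p U a]) = {1}
|Sat(AG A[p U a])| = |{1}| = 1.

1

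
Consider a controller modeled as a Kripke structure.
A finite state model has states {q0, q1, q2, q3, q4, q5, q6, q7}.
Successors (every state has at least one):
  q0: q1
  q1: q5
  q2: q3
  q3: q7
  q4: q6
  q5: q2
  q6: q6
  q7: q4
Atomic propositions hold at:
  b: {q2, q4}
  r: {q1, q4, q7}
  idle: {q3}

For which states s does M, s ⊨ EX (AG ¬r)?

Sat(¬r) = {q0, q2, q3, q5, q6}
AG ¬r: greatest fixpoint, start Z0 = {q0, q2, q3, q5, q6}, keep only states in Sat with every successor in Z. Z1 = {q2, q5, q6}; Z2 = {q5, q6}; Z3 = {q6}; fixed.
Sat(AG ¬r) = {q6}
Sat(EX (AG ¬r)) = {s : some successor in {q6}} = {q4, q6}

{q4, q6}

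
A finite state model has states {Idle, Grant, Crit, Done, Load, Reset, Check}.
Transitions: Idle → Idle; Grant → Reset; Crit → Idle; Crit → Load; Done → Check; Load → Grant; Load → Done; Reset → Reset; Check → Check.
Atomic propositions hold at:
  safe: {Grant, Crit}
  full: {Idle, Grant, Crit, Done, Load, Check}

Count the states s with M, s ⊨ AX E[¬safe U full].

5

Sat(¬safe) = {Idle, Done, Load, Reset, Check}
E[¬safe U full]: least fixpoint, start Z0 = Sat(full) = {Idle, Grant, Crit, Done, Load, Check}, add states in Sat(¬safe) with some successor in Z. Already a fixed point.
Sat(E[¬safe U full]) = {Idle, Grant, Crit, Done, Load, Check}
Sat(AX E[¬safe U full]) = {s : every successor in {Idle, Grant, Crit, Done, Load, Check}} = {Idle, Crit, Done, Load, Check}
|Sat(AX E[¬safe U full])| = |{Idle, Crit, Done, Load, Check}| = 5.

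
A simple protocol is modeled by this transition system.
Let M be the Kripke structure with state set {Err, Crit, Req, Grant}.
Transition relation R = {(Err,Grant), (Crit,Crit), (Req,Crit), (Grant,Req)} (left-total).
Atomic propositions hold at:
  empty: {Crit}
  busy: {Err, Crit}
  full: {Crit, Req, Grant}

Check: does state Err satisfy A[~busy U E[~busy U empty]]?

No

Sat(~busy) = {Req, Grant}
E[~busy U empty]: least fixpoint, start Z0 = Sat(empty) = {Crit}, add states in Sat(~busy) with some successor in Z. Z1 = {Crit, Req}; Z2 = {Crit, Req, Grant}; fixed.
Sat(E[~busy U empty]) = {Crit, Req, Grant}
A[~busy U E[~busy U empty]]: least fixpoint, start Z0 = Sat(E[~busy U empty]) = {Crit, Req, Grant}, add states in Sat(~busy) with every successor in Z. Already a fixed point.
Sat(A[~busy U E[~busy U empty]]) = {Crit, Req, Grant}
Err ∉ Sat(A[~busy U E[~busy U empty]]) = {Crit, Req, Grant}, so the formula does not hold at Err.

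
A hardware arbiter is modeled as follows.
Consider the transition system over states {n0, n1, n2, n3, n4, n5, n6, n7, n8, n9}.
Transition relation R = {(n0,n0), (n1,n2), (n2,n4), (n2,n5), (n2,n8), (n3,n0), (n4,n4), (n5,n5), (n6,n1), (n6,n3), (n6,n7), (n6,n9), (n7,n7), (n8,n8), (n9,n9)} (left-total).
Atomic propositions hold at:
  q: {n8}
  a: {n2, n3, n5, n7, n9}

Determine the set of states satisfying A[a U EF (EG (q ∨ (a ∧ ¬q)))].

Sat(¬q) = {n0, n1, n2, n3, n4, n5, n6, n7, n9}
Sat(a ∧ ¬q) = {n2, n3, n5, n7, n9}
Sat(q ∨ (a ∧ ¬q)) = {n2, n3, n5, n7, n8, n9}
EG (q ∨ (a ∧ ¬q)): greatest fixpoint, start Z0 = {n2, n3, n5, n7, n8, n9}, keep only states in Sat with some successor in Z. Z1 = {n2, n5, n7, n8, n9}; fixed.
Sat(EG (q ∨ (a ∧ ¬q))) = {n2, n5, n7, n8, n9}
EF (EG (q ∨ (a ∧ ¬q))): least fixpoint, start Z0 = {n2, n5, n7, n8, n9}, add states with some successor in Z. Z1 = {n1, n2, n5, n6, n7, n8, n9}; fixed.
Sat(EF (EG (q ∨ (a ∧ ¬q)))) = {n1, n2, n5, n6, n7, n8, n9}
A[a U EF (EG (q ∨ (a ∧ ¬q)))]: least fixpoint, start Z0 = Sat(EF (EG (q ∨ (a ∧ ¬q)))) = {n1, n2, n5, n6, n7, n8, n9}, add states in Sat(a) with every successor in Z. Already a fixed point.
Sat(A[a U EF (EG (q ∨ (a ∧ ¬q)))]) = {n1, n2, n5, n6, n7, n8, n9}

{n1, n2, n5, n6, n7, n8, n9}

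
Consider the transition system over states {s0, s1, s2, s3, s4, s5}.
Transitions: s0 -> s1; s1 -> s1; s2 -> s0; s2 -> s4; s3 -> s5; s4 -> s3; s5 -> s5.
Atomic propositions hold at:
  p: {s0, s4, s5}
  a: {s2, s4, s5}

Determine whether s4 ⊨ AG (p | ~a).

Yes

Sat(~a) = {s0, s1, s3}
Sat(p | ~a) = {s0, s1, s3, s4, s5}
AG (p | ~a): greatest fixpoint, start Z0 = {s0, s1, s3, s4, s5}, keep only states in Sat with every successor in Z. Already a fixed point.
Sat(AG (p | ~a)) = {s0, s1, s3, s4, s5}
s4 ∈ Sat(AG (p | ~a)) = {s0, s1, s3, s4, s5}, so the formula holds at s4.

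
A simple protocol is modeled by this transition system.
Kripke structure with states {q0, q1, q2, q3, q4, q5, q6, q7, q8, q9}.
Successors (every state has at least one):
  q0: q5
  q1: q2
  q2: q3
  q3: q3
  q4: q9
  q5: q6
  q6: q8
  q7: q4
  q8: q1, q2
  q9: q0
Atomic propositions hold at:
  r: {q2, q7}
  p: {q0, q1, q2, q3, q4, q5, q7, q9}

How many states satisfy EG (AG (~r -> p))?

3

Sat(~r) = {q0, q1, q3, q4, q5, q6, q8, q9}
Sat(~r -> p) = {q0, q1, q2, q3, q4, q5, q7, q9}
AG (~r -> p): greatest fixpoint, start Z0 = {q0, q1, q2, q3, q4, q5, q7, q9}, keep only states in Sat with every successor in Z. Z1 = {q0, q1, q2, q3, q4, q7, q9}; Z2 = {q1, q2, q3, q4, q7, q9}; Z3 = {q1, q2, q3, q4, q7}; Z4 = {q1, q2, q3, q7}; Z5 = {q1, q2, q3}; fixed.
Sat(AG (~r -> p)) = {q1, q2, q3}
EG (AG (~r -> p)): greatest fixpoint, start Z0 = {q1, q2, q3}, keep only states in Sat with some successor in Z. Already a fixed point.
Sat(EG (AG (~r -> p))) = {q1, q2, q3}
|Sat(EG (AG (~r -> p)))| = |{q1, q2, q3}| = 3.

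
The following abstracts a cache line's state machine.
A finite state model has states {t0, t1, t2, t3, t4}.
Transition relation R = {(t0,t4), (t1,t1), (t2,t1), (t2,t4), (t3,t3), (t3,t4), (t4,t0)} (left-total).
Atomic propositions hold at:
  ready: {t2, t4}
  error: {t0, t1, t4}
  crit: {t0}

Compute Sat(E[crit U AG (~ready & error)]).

{t1}

Sat(~ready) = {t0, t1, t3}
Sat(~ready & error) = {t0, t1}
AG (~ready & error): greatest fixpoint, start Z0 = {t0, t1}, keep only states in Sat with every successor in Z. Z1 = {t1}; fixed.
Sat(AG (~ready & error)) = {t1}
E[crit U AG (~ready & error)]: least fixpoint, start Z0 = Sat(AG (~ready & error)) = {t1}, add states in Sat(crit) with some successor in Z. Already a fixed point.
Sat(E[crit U AG (~ready & error)]) = {t1}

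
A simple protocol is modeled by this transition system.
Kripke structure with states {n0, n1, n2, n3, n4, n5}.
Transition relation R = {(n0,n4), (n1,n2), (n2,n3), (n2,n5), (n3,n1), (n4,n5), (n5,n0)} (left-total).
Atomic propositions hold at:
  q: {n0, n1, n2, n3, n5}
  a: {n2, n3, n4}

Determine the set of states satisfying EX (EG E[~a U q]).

{n1, n2, n3}

Sat(~a) = {n0, n1, n5}
E[~a U q]: least fixpoint, start Z0 = Sat(q) = {n0, n1, n2, n3, n5}, add states in Sat(~a) with some successor in Z. Already a fixed point.
Sat(E[~a U q]) = {n0, n1, n2, n3, n5}
EG E[~a U q]: greatest fixpoint, start Z0 = {n0, n1, n2, n3, n5}, keep only states in Sat with some successor in Z. Z1 = {n1, n2, n3, n5}; Z2 = {n1, n2, n3}; fixed.
Sat(EG E[~a U q]) = {n1, n2, n3}
Sat(EX (EG E[~a U q])) = {s : some successor in {n1, n2, n3}} = {n1, n2, n3}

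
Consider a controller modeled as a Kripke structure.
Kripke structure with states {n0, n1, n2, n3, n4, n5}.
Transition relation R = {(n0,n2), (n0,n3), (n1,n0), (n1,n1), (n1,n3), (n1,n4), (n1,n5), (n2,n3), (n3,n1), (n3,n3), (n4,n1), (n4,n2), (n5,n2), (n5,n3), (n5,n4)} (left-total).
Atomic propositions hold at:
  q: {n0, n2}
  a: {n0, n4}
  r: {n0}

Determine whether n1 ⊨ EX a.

Yes

Sat(EX a) = {s : some successor in {n0, n4}} = {n1, n5}
n1 ∈ Sat(EX a) = {n1, n5}, so the formula holds at n1.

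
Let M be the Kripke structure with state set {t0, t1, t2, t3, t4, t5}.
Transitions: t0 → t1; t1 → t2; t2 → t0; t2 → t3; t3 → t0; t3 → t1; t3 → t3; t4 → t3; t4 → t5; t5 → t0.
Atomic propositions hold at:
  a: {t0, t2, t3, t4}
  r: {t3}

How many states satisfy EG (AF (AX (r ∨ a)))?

4

Sat(r ∨ a) = {t0, t2, t3, t4}
Sat(AX (r ∨ a)) = {s : every successor in {t0, t2, t3, t4}} = {t1, t2, t5}
AF (AX (r ∨ a)): least fixpoint, start Z0 = {t1, t2, t5}, add states with every successor in Z. Z1 = {t0, t1, t2, t5}; fixed.
Sat(AF (AX (r ∨ a))) = {t0, t1, t2, t5}
EG (AF (AX (r ∨ a))): greatest fixpoint, start Z0 = {t0, t1, t2, t5}, keep only states in Sat with some successor in Z. Already a fixed point.
Sat(EG (AF (AX (r ∨ a)))) = {t0, t1, t2, t5}
|Sat(EG (AF (AX (r ∨ a))))| = |{t0, t1, t2, t5}| = 4.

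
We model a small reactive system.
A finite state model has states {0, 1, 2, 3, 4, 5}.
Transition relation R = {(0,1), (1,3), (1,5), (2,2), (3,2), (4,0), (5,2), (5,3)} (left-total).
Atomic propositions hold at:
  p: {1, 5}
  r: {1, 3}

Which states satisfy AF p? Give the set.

{0, 1, 4, 5}

AF p: least fixpoint, start Z0 = {1, 5}, add states with every successor in Z. Z1 = {0, 1, 5}; Z2 = {0, 1, 4, 5}; fixed.
Sat(AF p) = {0, 1, 4, 5}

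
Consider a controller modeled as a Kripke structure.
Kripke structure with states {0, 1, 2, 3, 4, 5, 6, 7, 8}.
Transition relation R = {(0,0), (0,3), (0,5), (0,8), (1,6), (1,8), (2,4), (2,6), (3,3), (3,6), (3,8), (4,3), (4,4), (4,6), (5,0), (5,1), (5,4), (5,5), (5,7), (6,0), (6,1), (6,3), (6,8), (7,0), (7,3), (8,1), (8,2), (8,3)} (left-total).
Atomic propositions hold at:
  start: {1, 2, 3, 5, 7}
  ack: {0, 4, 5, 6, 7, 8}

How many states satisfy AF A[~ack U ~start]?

Sat(~ack) = {1, 2, 3}
Sat(~start) = {0, 4, 6, 8}
A[~ack U ~start]: least fixpoint, start Z0 = Sat(~start) = {0, 4, 6, 8}, add states in Sat(~ack) with every successor in Z. Z1 = {0, 1, 2, 4, 6, 8}; fixed.
Sat(A[~ack U ~start]) = {0, 1, 2, 4, 6, 8}
AF A[~ack U ~start]: least fixpoint, start Z0 = {0, 1, 2, 4, 6, 8}, add states with every successor in Z. Already a fixed point.
Sat(AF A[~ack U ~start]) = {0, 1, 2, 4, 6, 8}
|Sat(AF A[~ack U ~start])| = |{0, 1, 2, 4, 6, 8}| = 6.

6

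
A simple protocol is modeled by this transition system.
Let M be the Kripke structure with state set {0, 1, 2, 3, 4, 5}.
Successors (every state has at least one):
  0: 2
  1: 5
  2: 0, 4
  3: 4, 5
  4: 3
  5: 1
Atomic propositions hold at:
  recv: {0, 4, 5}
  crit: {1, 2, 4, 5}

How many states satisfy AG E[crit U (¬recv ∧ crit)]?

Sat(¬recv) = {1, 2, 3}
Sat(¬recv ∧ crit) = {1, 2}
E[crit U (¬recv ∧ crit)]: least fixpoint, start Z0 = Sat((¬recv ∧ crit)) = {1, 2}, add states in Sat(crit) with some successor in Z. Z1 = {1, 2, 5}; fixed.
Sat(E[crit U (¬recv ∧ crit)]) = {1, 2, 5}
AG E[crit U (¬recv ∧ crit)]: greatest fixpoint, start Z0 = {1, 2, 5}, keep only states in Sat with every successor in Z. Z1 = {1, 5}; fixed.
Sat(AG E[crit U (¬recv ∧ crit)]) = {1, 5}
|Sat(AG E[crit U (¬recv ∧ crit)])| = |{1, 5}| = 2.

2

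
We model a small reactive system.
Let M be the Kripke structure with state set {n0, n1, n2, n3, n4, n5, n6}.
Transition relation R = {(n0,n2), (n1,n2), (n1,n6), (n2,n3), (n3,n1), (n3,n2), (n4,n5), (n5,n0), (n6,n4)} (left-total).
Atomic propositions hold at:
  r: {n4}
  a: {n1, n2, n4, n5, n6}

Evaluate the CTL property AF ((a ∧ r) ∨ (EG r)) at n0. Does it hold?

Sat(a ∧ r) = {n4}
EG r: greatest fixpoint, start Z0 = {n4}, keep only states in Sat with some successor in Z. Z1 = ∅; fixed.
Sat(EG r) = ∅
Sat((a ∧ r) ∨ (EG r)) = {n4}
AF ((a ∧ r) ∨ (EG r)): least fixpoint, start Z0 = {n4}, add states with every successor in Z. Z1 = {n4, n6}; fixed.
Sat(AF ((a ∧ r) ∨ (EG r))) = {n4, n6}
n0 ∉ Sat(AF ((a ∧ r) ∨ (EG r))) = {n4, n6}, so the formula does not hold at n0.

No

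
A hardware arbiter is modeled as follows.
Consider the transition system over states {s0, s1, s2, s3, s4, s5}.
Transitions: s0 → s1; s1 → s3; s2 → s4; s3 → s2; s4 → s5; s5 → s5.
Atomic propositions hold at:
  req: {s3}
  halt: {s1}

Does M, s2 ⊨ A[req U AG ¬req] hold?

Sat(¬req) = {s0, s1, s2, s4, s5}
AG ¬req: greatest fixpoint, start Z0 = {s0, s1, s2, s4, s5}, keep only states in Sat with every successor in Z. Z1 = {s0, s2, s4, s5}; Z2 = {s2, s4, s5}; fixed.
Sat(AG ¬req) = {s2, s4, s5}
A[req U AG ¬req]: least fixpoint, start Z0 = Sat(AG ¬req) = {s2, s4, s5}, add states in Sat(req) with every successor in Z. Z1 = {s2, s3, s4, s5}; fixed.
Sat(A[req U AG ¬req]) = {s2, s3, s4, s5}
s2 ∈ Sat(A[req U AG ¬req]) = {s2, s3, s4, s5}, so the formula holds at s2.

Yes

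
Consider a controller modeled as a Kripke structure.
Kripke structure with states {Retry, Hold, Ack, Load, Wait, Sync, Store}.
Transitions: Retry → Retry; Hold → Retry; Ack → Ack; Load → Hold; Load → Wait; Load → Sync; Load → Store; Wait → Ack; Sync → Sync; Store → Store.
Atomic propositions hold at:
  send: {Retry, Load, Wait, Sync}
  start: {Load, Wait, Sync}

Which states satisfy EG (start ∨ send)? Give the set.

Sat(start ∨ send) = {Retry, Load, Wait, Sync}
EG (start ∨ send): greatest fixpoint, start Z0 = {Retry, Load, Wait, Sync}, keep only states in Sat with some successor in Z. Z1 = {Retry, Load, Sync}; fixed.
Sat(EG (start ∨ send)) = {Retry, Load, Sync}

{Retry, Load, Sync}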